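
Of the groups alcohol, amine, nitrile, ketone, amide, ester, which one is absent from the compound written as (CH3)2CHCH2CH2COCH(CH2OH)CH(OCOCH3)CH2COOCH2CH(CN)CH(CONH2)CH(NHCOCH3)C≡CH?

nitrile: present (CH(CN) — pendant –C≡N: nitrile).
ester: present (CH(OCOCH3) — pendant –OC(=O)CH3: an acyloxy group → ester).
alcohol: present (CH(CH2OH) — pendant –CH2OH on an sp³ backbone C → alcohol).
amide: present (CH(CONH2) — pendant –CONH2: carbonyl C bonded to C and N → amide).
ketone: present (CO — –C(=O)– with carbon on both sides → ketone).
amine: absent. In each of CH(CONH2) and CH(NHCOCH3), the nitrogen is bonded directly to a carbonyl carbon, making it part of an amide, not a free amine.

amine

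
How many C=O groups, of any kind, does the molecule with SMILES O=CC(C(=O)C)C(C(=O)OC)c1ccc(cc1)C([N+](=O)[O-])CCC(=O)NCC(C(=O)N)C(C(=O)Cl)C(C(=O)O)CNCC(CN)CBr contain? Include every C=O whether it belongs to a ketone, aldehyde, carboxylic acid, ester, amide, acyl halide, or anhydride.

OHC: aldehyde, 1 C=O (running total 1).
CH(COCH3): ketone, 1 C=O (running total 2).
CH(COOCH3): ester, 1 C=O (running total 3).
CH2CONHCH2: amide, 1 C=O (running total 4).
CH(CONH2): amide, 1 C=O (running total 5).
CH(COCl): acyl halide, 1 C=O (running total 6).
CH(COOH): carboxylic acid, 1 C=O (running total 7).

7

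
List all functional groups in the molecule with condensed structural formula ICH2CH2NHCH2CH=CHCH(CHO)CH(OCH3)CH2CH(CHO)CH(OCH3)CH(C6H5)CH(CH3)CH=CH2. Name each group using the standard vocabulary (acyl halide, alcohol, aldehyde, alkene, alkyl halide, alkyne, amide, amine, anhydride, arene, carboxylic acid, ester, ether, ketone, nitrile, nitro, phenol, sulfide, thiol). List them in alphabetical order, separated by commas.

halogen on an sp³ carbon → alkyl halide.
C–N–C with sp³ carbons and no adjacent C=O → amine (secondary).
C=C double bond → alkene.
pendant –CHO: carbonyl C bonded to C and H → aldehyde.
pendant –OCH3: C–O–C with sp³ C, no adjacent C=O → ether.
pendant –CHO: carbonyl C bonded to C and H → aldehyde.
pendant –OCH3: C–O–C with sp³ C, no adjacent C=O → ether.
pendant –C6H5: benzene ring → arene.
C=C double bond → alkene.

aldehyde, alkene, alkyl halide, amine, arene, ether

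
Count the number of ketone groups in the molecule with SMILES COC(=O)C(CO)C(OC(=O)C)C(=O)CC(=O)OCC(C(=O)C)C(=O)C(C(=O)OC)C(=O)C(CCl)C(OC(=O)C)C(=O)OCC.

CH3O–C(=O)–: carbonyl C bonded to C and to –OCH3 → ester (not ketone + ether).
pendant –CH2OH on an sp³ backbone C → alcohol.
pendant –OC(=O)CH3: an acyloxy group → ester.
–C(=O)– with carbon on both sides → ketone.
–C(=O)–O–C with C on the carbonyl side → ester.
pendant –COCH3: carbonyl C bonded to two carbons → ketone.
–C(=O)– with carbon on both sides → ketone.
pendant –COOCH3: carbonyl C bonded to C and –OCH3 → ester.
–C(=O)– with carbon on both sides → ketone.
pendant –CH2X: halogen on sp³ carbon → alkyl halide.
pendant –OC(=O)CH3: an acyloxy group → ester.
–C(=O)OCH2CH3: carbonyl C bonded to C and to –OEt → ester.
Ketone appears at: CO, CH(COCH3), CO, CO → 4.

4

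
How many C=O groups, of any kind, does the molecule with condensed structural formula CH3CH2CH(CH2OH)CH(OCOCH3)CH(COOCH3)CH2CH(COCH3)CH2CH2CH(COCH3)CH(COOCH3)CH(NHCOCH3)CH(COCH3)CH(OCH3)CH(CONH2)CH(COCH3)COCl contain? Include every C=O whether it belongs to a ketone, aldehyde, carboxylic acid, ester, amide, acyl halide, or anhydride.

10

CH(OCOCH3): ester, 1 C=O (running total 1).
CH(COOCH3): ester, 1 C=O (running total 2).
CH(COCH3): ketone, 1 C=O (running total 3).
CH(COCH3): ketone, 1 C=O (running total 4).
CH(COOCH3): ester, 1 C=O (running total 5).
CH(NHCOCH3): amide, 1 C=O (running total 6).
CH(COCH3): ketone, 1 C=O (running total 7).
CH(CONH2): amide, 1 C=O (running total 8).
CH(COCH3): ketone, 1 C=O (running total 9).
COCl: acyl halide, 1 C=O (running total 10).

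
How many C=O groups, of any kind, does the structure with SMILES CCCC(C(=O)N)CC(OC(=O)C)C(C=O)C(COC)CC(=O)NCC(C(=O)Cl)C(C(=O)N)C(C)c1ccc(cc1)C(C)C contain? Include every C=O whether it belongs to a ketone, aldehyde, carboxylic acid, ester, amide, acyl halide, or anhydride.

CH(CONH2): amide, 1 C=O (running total 1).
CH(OCOCH3): ester, 1 C=O (running total 2).
CH(CHO): aldehyde, 1 C=O (running total 3).
CH2CONHCH2: amide, 1 C=O (running total 4).
CH(COCl): acyl halide, 1 C=O (running total 5).
CH(CONH2): amide, 1 C=O (running total 6).

6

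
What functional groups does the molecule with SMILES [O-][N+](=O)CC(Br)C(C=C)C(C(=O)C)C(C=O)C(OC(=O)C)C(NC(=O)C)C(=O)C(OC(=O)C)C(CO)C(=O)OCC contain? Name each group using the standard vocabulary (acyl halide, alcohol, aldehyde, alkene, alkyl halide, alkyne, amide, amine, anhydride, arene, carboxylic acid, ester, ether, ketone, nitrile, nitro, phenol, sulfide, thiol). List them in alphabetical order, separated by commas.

alcohol, aldehyde, alkene, alkyl halide, amide, ester, ketone, nitro

–NO2 on carbon → nitro group.
halogen on an sp³ carbon → alkyl halide.
pendant –CH=CH2: C=C double bond → alkene.
pendant –COCH3: carbonyl C bonded to two carbons → ketone.
pendant –CHO: carbonyl C bonded to C and H → aldehyde.
pendant –OC(=O)CH3: an acyloxy group → ester.
pendant –NHC(=O)CH3: N bonded to a carbonyl → amide (not amine).
–C(=O)– with carbon on both sides → ketone.
pendant –OC(=O)CH3: an acyloxy group → ester.
pendant –CH2OH on an sp³ backbone C → alcohol.
–C(=O)OCH2CH3: carbonyl C bonded to C and to –OEt → ester.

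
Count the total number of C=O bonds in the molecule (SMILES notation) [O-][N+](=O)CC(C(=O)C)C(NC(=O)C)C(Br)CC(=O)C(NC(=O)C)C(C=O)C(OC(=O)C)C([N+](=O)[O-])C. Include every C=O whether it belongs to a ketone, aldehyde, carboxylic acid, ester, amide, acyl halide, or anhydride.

CH(COCH3): ketone, 1 C=O (running total 1).
CH(NHCOCH3): amide, 1 C=O (running total 2).
CO: ketone, 1 C=O (running total 3).
CH(NHCOCH3): amide, 1 C=O (running total 4).
CH(CHO): aldehyde, 1 C=O (running total 5).
CH(OCOCH3): ester, 1 C=O (running total 6).

6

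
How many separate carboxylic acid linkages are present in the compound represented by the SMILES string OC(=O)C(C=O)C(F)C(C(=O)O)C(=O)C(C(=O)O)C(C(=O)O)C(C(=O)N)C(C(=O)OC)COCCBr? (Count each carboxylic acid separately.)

4

Reading the structure from left to right:
  HOOC: –COOH: carbonyl C bonded to –OH and C → carboxylic acid (the –OH is not a separate alcohol).
  CH(CHO): pendant –CHO: carbonyl C bonded to C and H → aldehyde.
  CH(F): halogen on an sp³ carbon → alkyl halide.
  CH(COOH): pendant –COOH: carbonyl C bonded to C and –OH → carboxylic acid.
  CO: –C(=O)– with carbon on both sides → ketone.
  CH(COOH): pendant –COOH: carbonyl C bonded to C and –OH → carboxylic acid.
  CH(COOH): pendant –COOH: carbonyl C bonded to C and –OH → carboxylic acid.
  CH(CONH2): pendant –CONH2: carbonyl C bonded to C and N → amide.
  CH(COOCH3): pendant –COOCH3: carbonyl C bonded to C and –OCH3 → ester.
  CH2OCH2: C–O–C with sp³ carbons on both sides and no adjacent C=O → ether.
  CH2Br: halogen on an sp³ carbon → alkyl halide.
Carboxylic acid appears at: HOOC, CH(COOH), CH(COOH), CH(COOH) → 4.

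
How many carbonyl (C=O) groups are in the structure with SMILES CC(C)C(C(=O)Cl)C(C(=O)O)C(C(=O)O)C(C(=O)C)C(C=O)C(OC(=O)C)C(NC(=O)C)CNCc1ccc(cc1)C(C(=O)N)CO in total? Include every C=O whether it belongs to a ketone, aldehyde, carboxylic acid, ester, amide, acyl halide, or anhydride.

8

CH(COCl): acyl halide, 1 C=O (running total 1).
CH(COOH): carboxylic acid, 1 C=O (running total 2).
CH(COOH): carboxylic acid, 1 C=O (running total 3).
CH(COCH3): ketone, 1 C=O (running total 4).
CH(CHO): aldehyde, 1 C=O (running total 5).
CH(OCOCH3): ester, 1 C=O (running total 6).
CH(NHCOCH3): amide, 1 C=O (running total 7).
CH(CONH2): amide, 1 C=O (running total 8).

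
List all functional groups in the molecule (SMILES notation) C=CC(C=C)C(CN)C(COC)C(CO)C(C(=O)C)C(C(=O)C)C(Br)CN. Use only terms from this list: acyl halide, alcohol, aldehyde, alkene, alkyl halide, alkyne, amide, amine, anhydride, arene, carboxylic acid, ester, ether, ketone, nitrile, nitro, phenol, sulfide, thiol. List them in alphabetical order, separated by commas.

alcohol, alkene, alkyl halide, amine, ether, ketone

C=C double bond → alkene.
pendant –CH=CH2: C=C double bond → alkene.
pendant –CH2NH2: N on sp³ C, no adjacent C=O → amine.
pendant –CH2OCH3: C–O–C linkage → ether.
pendant –CH2OH on an sp³ backbone C → alcohol.
pendant –COCH3: carbonyl C bonded to two carbons → ketone.
pendant –COCH3: carbonyl C bonded to two carbons → ketone.
halogen on an sp³ carbon → alkyl halide.
–NH2 on an sp³ carbon with no adjacent C=O → amine.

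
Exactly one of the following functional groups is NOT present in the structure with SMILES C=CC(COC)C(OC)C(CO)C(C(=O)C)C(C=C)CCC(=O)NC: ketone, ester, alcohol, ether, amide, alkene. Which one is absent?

ester

ketone: present (CH(COCH3) — pendant –COCH3: carbonyl C bonded to two carbons → ketone).
ether: present (CH(CH2OCH3) — pendant –CH2OCH3: C–O–C linkage → ether).
alcohol: present (CH(CH2OH) — pendant –CH2OH on an sp³ backbone C → alcohol).
amide: present (CONHCH3 — –C(=O)NHCH3: carbonyl C bonded to C and to N → amide (the N is not an amine)).
alkene: present (CH2=CH — C=C double bond → alkene).
ester: no segment matches this pattern.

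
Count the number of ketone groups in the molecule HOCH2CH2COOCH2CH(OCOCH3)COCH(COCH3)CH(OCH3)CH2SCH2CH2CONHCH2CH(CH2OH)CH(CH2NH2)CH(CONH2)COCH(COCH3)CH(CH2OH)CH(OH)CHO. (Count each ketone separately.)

4

HO– on an sp³ carbon → alcohol.
–C(=O)–O–C with C on the carbonyl side → ester.
pendant –OC(=O)CH3: an acyloxy group → ester.
–C(=O)– with carbon on both sides → ketone.
pendant –COCH3: carbonyl C bonded to two carbons → ketone.
pendant –OCH3: C–O–C with sp³ C, no adjacent C=O → ether.
C–S–C linkage → sulfide (thioether).
–C(=O)–N– linkage → amide (the N is not an amine).
pendant –CH2OH on an sp³ backbone C → alcohol.
pendant –CH2NH2: N on sp³ C, no adjacent C=O → amine.
pendant –CONH2: carbonyl C bonded to C and N → amide.
–C(=O)– with carbon on both sides → ketone.
pendant –COCH3: carbonyl C bonded to two carbons → ketone.
pendant –CH2OH on an sp³ backbone C → alcohol.
–OH on an sp³ carbon → alcohol (secondary).
terminal –CHO: carbonyl C bonded to H and C → aldehyde.
Ketone appears at: CO, CH(COCH3), CO, CH(COCH3) → 4.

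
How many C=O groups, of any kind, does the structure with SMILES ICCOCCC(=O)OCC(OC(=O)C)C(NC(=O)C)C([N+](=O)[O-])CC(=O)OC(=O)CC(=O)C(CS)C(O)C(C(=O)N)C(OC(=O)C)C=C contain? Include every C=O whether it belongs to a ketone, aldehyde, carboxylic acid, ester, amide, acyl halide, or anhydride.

CH2COOCH2: ester, 1 C=O (running total 1).
CH(OCOCH3): ester, 1 C=O (running total 2).
CH(NHCOCH3): amide, 1 C=O (running total 3).
CH2CO-O-COCH2: anhydride, 2 C=O (running total 5).
CO: ketone, 1 C=O (running total 6).
CH(CONH2): amide, 1 C=O (running total 7).
CH(OCOCH3): ester, 1 C=O (running total 8).

8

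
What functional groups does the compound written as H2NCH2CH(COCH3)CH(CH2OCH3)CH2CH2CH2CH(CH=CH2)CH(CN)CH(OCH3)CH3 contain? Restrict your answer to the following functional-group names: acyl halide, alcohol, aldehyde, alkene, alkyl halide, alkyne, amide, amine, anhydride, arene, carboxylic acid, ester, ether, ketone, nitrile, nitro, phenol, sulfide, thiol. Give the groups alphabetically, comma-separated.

alkene, amine, ether, ketone, nitrile

Reading the structure from left to right:
  H2NCH2: –NH2 on an sp³ carbon with no adjacent C=O → amine.
  CH(COCH3): pendant –COCH3: carbonyl C bonded to two carbons → ketone.
  CH(CH2OCH3): pendant –CH2OCH3: C–O–C linkage → ether.
  CH(CH=CH2): pendant –CH=CH2: C=C double bond → alkene.
  CH(CN): pendant –C≡N: nitrile.
  CH(OCH3): pendant –OCH3: C–O–C with sp³ C, no adjacent C=O → ether.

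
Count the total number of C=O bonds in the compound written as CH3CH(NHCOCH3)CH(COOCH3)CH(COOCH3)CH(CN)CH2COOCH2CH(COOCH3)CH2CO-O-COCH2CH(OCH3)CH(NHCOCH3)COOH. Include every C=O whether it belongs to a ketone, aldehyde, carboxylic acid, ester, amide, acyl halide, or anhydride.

9

CH(NHCOCH3): amide, 1 C=O (running total 1).
CH(COOCH3): ester, 1 C=O (running total 2).
CH(COOCH3): ester, 1 C=O (running total 3).
CH2COOCH2: ester, 1 C=O (running total 4).
CH(COOCH3): ester, 1 C=O (running total 5).
CH2CO-O-COCH2: anhydride, 2 C=O (running total 7).
CH(NHCOCH3): amide, 1 C=O (running total 8).
COOH: carboxylic acid, 1 C=O (running total 9).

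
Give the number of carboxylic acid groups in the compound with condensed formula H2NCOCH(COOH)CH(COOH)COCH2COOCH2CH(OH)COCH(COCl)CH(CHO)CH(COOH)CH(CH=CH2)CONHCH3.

3

–C(=O)NH2: carbonyl C bonded to C and to N → amide (the N is not a separate amine).
pendant –COOH: carbonyl C bonded to C and –OH → carboxylic acid.
pendant –COOH: carbonyl C bonded to C and –OH → carboxylic acid.
–C(=O)– with carbon on both sides → ketone.
–C(=O)–O–C with C on the carbonyl side → ester.
–OH on an sp³ carbon → alcohol (secondary).
–C(=O)– with carbon on both sides → ketone.
pendant –C(=O)X: carbonyl C bonded to C and halogen → acyl halide.
pendant –CHO: carbonyl C bonded to C and H → aldehyde.
pendant –COOH: carbonyl C bonded to C and –OH → carboxylic acid.
pendant –CH=CH2: C=C double bond → alkene.
–C(=O)NHCH3: carbonyl C bonded to C and to N → amide (the N is not an amine).
Carboxylic acid appears at: CH(COOH), CH(COOH), CH(COOH) → 3.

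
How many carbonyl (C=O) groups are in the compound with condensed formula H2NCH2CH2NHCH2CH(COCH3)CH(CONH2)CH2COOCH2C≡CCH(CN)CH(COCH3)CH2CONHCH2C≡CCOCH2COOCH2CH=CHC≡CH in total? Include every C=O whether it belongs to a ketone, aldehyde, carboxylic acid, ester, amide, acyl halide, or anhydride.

7

CH(COCH3): ketone, 1 C=O (running total 1).
CH(CONH2): amide, 1 C=O (running total 2).
CH2COOCH2: ester, 1 C=O (running total 3).
CH(COCH3): ketone, 1 C=O (running total 4).
CH2CONHCH2: amide, 1 C=O (running total 5).
CO: ketone, 1 C=O (running total 6).
CH2COOCH2: ester, 1 C=O (running total 7).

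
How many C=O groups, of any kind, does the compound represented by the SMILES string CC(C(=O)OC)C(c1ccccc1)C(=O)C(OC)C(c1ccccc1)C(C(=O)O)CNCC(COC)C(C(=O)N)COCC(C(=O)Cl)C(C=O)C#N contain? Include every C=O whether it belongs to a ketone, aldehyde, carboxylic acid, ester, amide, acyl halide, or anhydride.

6

CH(COOCH3): ester, 1 C=O (running total 1).
CO: ketone, 1 C=O (running total 2).
CH(COOH): carboxylic acid, 1 C=O (running total 3).
CH(CONH2): amide, 1 C=O (running total 4).
CH(COCl): acyl halide, 1 C=O (running total 5).
CH(CHO): aldehyde, 1 C=O (running total 6).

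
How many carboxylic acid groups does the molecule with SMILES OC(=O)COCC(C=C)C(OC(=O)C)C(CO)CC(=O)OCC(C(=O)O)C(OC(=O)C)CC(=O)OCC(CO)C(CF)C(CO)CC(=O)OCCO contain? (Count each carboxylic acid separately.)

2

–COOH: carbonyl C bonded to –OH and C → carboxylic acid (the –OH is not a separate alcohol).
C–O–C with sp³ carbons on both sides and no adjacent C=O → ether.
pendant –CH=CH2: C=C double bond → alkene.
pendant –OC(=O)CH3: an acyloxy group → ester.
pendant –CH2OH on an sp³ backbone C → alcohol.
–C(=O)–O–C with C on the carbonyl side → ester.
pendant –COOH: carbonyl C bonded to C and –OH → carboxylic acid.
pendant –OC(=O)CH3: an acyloxy group → ester.
–C(=O)–O–C with C on the carbonyl side → ester.
pendant –CH2OH on an sp³ backbone C → alcohol.
pendant –CH2X: halogen on sp³ carbon → alkyl halide.
pendant –CH2OH on an sp³ backbone C → alcohol.
–C(=O)–O–C with C on the carbonyl side → ester.
–OH on an sp³ carbon → alcohol.
Carboxylic acid appears at: HOOC, CH(COOH) → 2.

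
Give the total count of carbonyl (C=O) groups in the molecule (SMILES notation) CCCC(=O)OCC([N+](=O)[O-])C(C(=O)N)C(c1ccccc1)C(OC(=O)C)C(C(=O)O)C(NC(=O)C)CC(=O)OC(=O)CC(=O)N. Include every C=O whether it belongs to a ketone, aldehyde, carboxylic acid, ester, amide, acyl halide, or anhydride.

CH2COOCH2: ester, 1 C=O (running total 1).
CH(CONH2): amide, 1 C=O (running total 2).
CH(OCOCH3): ester, 1 C=O (running total 3).
CH(COOH): carboxylic acid, 1 C=O (running total 4).
CH(NHCOCH3): amide, 1 C=O (running total 5).
CH2CO-O-COCH2: anhydride, 2 C=O (running total 7).
CONH2: amide, 1 C=O (running total 8).

8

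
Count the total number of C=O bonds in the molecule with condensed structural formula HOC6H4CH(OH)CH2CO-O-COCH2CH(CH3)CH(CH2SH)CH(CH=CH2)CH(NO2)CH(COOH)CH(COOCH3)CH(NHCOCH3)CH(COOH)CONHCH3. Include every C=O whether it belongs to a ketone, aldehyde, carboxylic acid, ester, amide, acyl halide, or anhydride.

CH2CO-O-COCH2: anhydride, 2 C=O (running total 2).
CH(COOH): carboxylic acid, 1 C=O (running total 3).
CH(COOCH3): ester, 1 C=O (running total 4).
CH(NHCOCH3): amide, 1 C=O (running total 5).
CH(COOH): carboxylic acid, 1 C=O (running total 6).
CONHCH3: amide, 1 C=O (running total 7).

7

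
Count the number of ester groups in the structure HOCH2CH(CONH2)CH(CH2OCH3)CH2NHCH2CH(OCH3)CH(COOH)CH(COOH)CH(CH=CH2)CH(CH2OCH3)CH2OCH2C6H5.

Taking each segment in turn:
  HOCH2: HO– on an sp³ carbon → alcohol.
  CH(CONH2): pendant –CONH2: carbonyl C bonded to C and N → amide.
  CH(CH2OCH3): pendant –CH2OCH3: C–O–C linkage → ether.
  CH2NHCH2: C–N–C with sp³ carbons and no adjacent C=O → amine (secondary).
  CH(OCH3): pendant –OCH3: C–O–C with sp³ C, no adjacent C=O → ether.
  CH(COOH): pendant –COOH: carbonyl C bonded to C and –OH → carboxylic acid.
  CH(COOH): pendant –COOH: carbonyl C bonded to C and –OH → carboxylic acid.
  CH(CH=CH2): pendant –CH=CH2: C=C double bond → alkene.
  CH(CH2OCH3): pendant –CH2OCH3: C–O–C linkage → ether.
  CH2OCH2: C–O–C with sp³ carbons on both sides and no adjacent C=O → ether.
  C6H5: –C6H5 phenyl ring → arene.
No segment is a ester: CH(CH2OCH3) is ether, not ester; CH(OCH3) is ether, not ester; CH(COOH) is carboxylic acid, not ester. → 0.

0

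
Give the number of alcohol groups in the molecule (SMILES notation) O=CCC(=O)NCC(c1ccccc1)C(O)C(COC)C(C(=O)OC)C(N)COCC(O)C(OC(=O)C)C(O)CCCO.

Taking each segment in turn:
  OHC: terminal –CHO: carbonyl C bonded to H and C → aldehyde.
  CH2CONHCH2: –C(=O)–N– linkage → amide (the N is not an amine).
  CH(C6H5): pendant –C6H5: benzene ring → arene.
  CH(OH): –OH on an sp³ carbon → alcohol (secondary).
  CH(CH2OCH3): pendant –CH2OCH3: C–O–C linkage → ether.
  CH(COOCH3): pendant –COOCH3: carbonyl C bonded to C and –OCH3 → ester.
  CH(NH2): –NH2 on an sp³ carbon with no adjacent C=O → amine.
  CH2OCH2: C–O–C with sp³ carbons on both sides and no adjacent C=O → ether.
  CH(OH): –OH on an sp³ carbon → alcohol (secondary).
  CH(OCOCH3): pendant –OC(=O)CH3: an acyloxy group → ester.
  CH(OH): –OH on an sp³ carbon → alcohol (secondary).
  CH2OH: –OH on an sp³ carbon → alcohol.
Alcohol appears at: CH(OH), CH(OH), CH(OH), CH2OH → 4.

4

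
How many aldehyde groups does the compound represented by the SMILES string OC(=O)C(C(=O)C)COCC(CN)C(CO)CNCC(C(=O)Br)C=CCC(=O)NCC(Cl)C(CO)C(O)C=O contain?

Working along the chain:
  HOOC: –COOH: carbonyl C bonded to –OH and C → carboxylic acid (the –OH is not a separate alcohol).
  CH(COCH3): pendant –COCH3: carbonyl C bonded to two carbons → ketone.
  CH2OCH2: C–O–C with sp³ carbons on both sides and no adjacent C=O → ether.
  CH(CH2NH2): pendant –CH2NH2: N on sp³ C, no adjacent C=O → amine.
  CH(CH2OH): pendant –CH2OH on an sp³ backbone C → alcohol.
  CH2NHCH2: C–N–C with sp³ carbons and no adjacent C=O → amine (secondary).
  CH(COBr): pendant –C(=O)X: carbonyl C bonded to C and halogen → acyl halide.
  CH=CH: C=C double bond → alkene.
  CH2CONHCH2: –C(=O)–N– linkage → amide (the N is not an amine).
  CH(Cl): halogen on an sp³ carbon → alkyl halide.
  CH(CH2OH): pendant –CH2OH on an sp³ backbone C → alcohol.
  CH(OH): –OH on an sp³ carbon → alcohol (secondary).
  CHO: terminal –CHO: carbonyl C bonded to H and C → aldehyde.
Aldehyde appears at: CHO → 1.

1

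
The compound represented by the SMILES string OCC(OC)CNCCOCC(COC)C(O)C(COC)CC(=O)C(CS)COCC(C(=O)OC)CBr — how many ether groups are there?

HO– on an sp³ carbon → alcohol.
pendant –OCH3: C–O–C with sp³ C, no adjacent C=O → ether.
C–N–C with sp³ carbons and no adjacent C=O → amine (secondary).
C–O–C with sp³ carbons on both sides and no adjacent C=O → ether.
pendant –CH2OCH3: C–O–C linkage → ether.
–OH on an sp³ carbon → alcohol (secondary).
pendant –CH2OCH3: C–O–C linkage → ether.
–C(=O)– with carbon on both sides → ketone.
pendant –CH2SH → thiol.
C–O–C with sp³ carbons on both sides and no adjacent C=O → ether.
pendant –COOCH3: carbonyl C bonded to C and –OCH3 → ester.
halogen on an sp³ carbon → alkyl halide.
Ether appears at: CH(OCH3), CH2OCH2, CH(CH2OCH3), CH(CH2OCH3), CH2OCH2 → 5.

5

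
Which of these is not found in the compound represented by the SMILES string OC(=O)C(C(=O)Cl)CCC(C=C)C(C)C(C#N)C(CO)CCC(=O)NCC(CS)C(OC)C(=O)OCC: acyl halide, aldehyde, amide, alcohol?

amide: present (CH2CONHCH2 — –C(=O)–N– linkage → amide (the N is not an amine)).
alcohol: present (CH(CH2OH) — pendant –CH2OH on an sp³ backbone C → alcohol).
acyl halide: present (CH(COCl) — pendant –C(=O)X: carbonyl C bonded to C and halogen → acyl halide).
aldehyde: absent. In HOOC, the carbonyl carbon bears –OH, not –H, so it is a carboxylic acid.

aldehyde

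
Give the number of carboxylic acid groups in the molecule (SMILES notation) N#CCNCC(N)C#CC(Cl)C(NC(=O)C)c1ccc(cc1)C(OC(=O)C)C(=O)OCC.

0

Reading the structure from left to right:
  N≡C: N≡C–: carbon triple-bonded to nitrogen → nitrile.
  CH2NHCH2: C–N–C with sp³ carbons and no adjacent C=O → amine (secondary).
  CH(NH2): –NH2 on an sp³ carbon with no adjacent C=O → amine.
  C≡C: C≡C triple bond → alkyne.
  CH(Cl): halogen on an sp³ carbon → alkyl halide.
  CH(NHCOCH3): pendant –NHC(=O)CH3: N bonded to a carbonyl → amide (not amine).
  C6H4: para-disubstituted benzene ring → arene.
  CH(OCOCH3): pendant –OC(=O)CH3: an acyloxy group → ester.
  COOCH2CH3: –C(=O)OCH2CH3: carbonyl C bonded to C and to –OEt → ester.
No segment is a carboxylic acid: CH(NHCOCH3) is amide, not carboxylic acid; CH(OCOCH3) is ester, not carboxylic acid; COOCH2CH3 is ester, not carboxylic acid. → 0.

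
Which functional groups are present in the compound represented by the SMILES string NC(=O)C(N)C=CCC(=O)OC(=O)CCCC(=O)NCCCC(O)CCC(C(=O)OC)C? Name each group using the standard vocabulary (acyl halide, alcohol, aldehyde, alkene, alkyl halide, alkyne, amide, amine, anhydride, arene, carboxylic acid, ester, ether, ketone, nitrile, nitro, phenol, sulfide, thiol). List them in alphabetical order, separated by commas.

alcohol, alkene, amide, amine, anhydride, ester

Taking each segment in turn:
  H2NCO: –C(=O)NH2: carbonyl C bonded to C and to N → amide (the N is not a separate amine).
  CH(NH2): –NH2 on an sp³ carbon with no adjacent C=O → amine.
  CH=CH: C=C double bond → alkene.
  CH2CO-O-COCH2: two acyl groups sharing one oxygen, –C(=O)–O–C(=O)– → anhydride.
  CH2CONHCH2: –C(=O)–N– linkage → amide (the N is not an amine).
  CH(OH): –OH on an sp³ carbon → alcohol (secondary).
  CH(COOCH3): pendant –COOCH3: carbonyl C bonded to C and –OCH3 → ester.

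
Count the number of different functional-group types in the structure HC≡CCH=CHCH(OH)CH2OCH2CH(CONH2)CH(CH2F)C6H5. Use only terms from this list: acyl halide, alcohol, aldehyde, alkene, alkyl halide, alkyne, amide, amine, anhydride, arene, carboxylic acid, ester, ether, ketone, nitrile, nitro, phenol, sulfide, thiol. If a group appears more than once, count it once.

7

Working along the chain:
  HC≡C: C≡C triple bond → alkyne.
  CH=CH: C=C double bond → alkene.
  CH(OH): –OH on an sp³ carbon → alcohol (secondary).
  CH2OCH2: C–O–C with sp³ carbons on both sides and no adjacent C=O → ether.
  CH(CONH2): pendant –CONH2: carbonyl C bonded to C and N → amide.
  CH(CH2F): pendant –CH2X: halogen on sp³ carbon → alkyl halide.
  C6H5: –C6H5 phenyl ring → arene.
Distinct types present: alcohol, alkene, alkyl halide, alkyne, amide, arene, ether.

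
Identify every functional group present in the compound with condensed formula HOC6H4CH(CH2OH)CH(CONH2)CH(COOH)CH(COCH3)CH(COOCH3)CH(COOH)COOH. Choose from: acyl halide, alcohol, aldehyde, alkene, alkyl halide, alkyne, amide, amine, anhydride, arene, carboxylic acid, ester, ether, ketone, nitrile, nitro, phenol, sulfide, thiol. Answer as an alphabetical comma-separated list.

Working along the chain:
  HOC6H4: –OH attached directly to an aromatic ring → phenol (not alcohol); the ring itself is an arene.
  CH(CH2OH): pendant –CH2OH on an sp³ backbone C → alcohol.
  CH(CONH2): pendant –CONH2: carbonyl C bonded to C and N → amide.
  CH(COOH): pendant –COOH: carbonyl C bonded to C and –OH → carboxylic acid.
  CH(COCH3): pendant –COCH3: carbonyl C bonded to two carbons → ketone.
  CH(COOCH3): pendant –COOCH3: carbonyl C bonded to C and –OCH3 → ester.
  CH(COOH): pendant –COOH: carbonyl C bonded to C and –OH → carboxylic acid.
  COOH: –COOH: carbonyl C bonded to –OH and C → carboxylic acid (the –OH is not a separate alcohol).

alcohol, amide, arene, carboxylic acid, ester, ketone, phenol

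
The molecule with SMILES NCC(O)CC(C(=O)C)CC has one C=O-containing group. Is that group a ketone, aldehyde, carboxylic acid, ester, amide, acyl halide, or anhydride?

ketone

The carbonyl is in the CH(COCH3) segment: pendant –COCH3: carbonyl C bonded to two carbons → ketone.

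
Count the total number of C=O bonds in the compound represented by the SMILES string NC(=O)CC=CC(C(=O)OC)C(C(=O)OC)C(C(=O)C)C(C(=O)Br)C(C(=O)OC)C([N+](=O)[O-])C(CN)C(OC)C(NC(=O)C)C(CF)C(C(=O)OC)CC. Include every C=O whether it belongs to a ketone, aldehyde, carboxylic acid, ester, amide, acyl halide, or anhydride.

H2NCO: amide, 1 C=O (running total 1).
CH(COOCH3): ester, 1 C=O (running total 2).
CH(COOCH3): ester, 1 C=O (running total 3).
CH(COCH3): ketone, 1 C=O (running total 4).
CH(COBr): acyl halide, 1 C=O (running total 5).
CH(COOCH3): ester, 1 C=O (running total 6).
CH(NHCOCH3): amide, 1 C=O (running total 7).
CH(COOCH3): ester, 1 C=O (running total 8).

8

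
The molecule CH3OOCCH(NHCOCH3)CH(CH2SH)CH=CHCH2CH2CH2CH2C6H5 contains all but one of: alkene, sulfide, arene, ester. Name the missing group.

sulfide

arene: present (C6H5 — –C6H5 phenyl ring → arene).
alkene: present (CH=CH — C=C double bond → alkene).
ester: present (CH3OOC — CH3O–C(=O)–: carbonyl C bonded to C and to –OCH3 → ester (not ketone + ether)).
sulfide: no segment matches this pattern.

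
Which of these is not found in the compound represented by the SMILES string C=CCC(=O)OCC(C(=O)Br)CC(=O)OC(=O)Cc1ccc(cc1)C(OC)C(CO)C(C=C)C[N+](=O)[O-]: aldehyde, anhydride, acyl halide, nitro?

nitro: present (CH2NO2 — –NO2 on carbon → nitro group).
acyl halide: present (CH(COBr) — pendant –C(=O)X: carbonyl C bonded to C and halogen → acyl halide).
anhydride: present (CH2CO-O-COCH2 — two acyl groups sharing one oxygen, –C(=O)–O–C(=O)– → anhydride).
aldehyde: no segment matches this pattern.

aldehyde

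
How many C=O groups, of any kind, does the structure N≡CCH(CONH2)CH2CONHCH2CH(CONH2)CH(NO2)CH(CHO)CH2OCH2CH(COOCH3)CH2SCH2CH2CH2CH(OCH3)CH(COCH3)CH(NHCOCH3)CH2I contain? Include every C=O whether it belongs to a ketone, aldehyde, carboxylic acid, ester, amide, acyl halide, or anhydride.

CH(CONH2): amide, 1 C=O (running total 1).
CH2CONHCH2: amide, 1 C=O (running total 2).
CH(CONH2): amide, 1 C=O (running total 3).
CH(CHO): aldehyde, 1 C=O (running total 4).
CH(COOCH3): ester, 1 C=O (running total 5).
CH(COCH3): ketone, 1 C=O (running total 6).
CH(NHCOCH3): amide, 1 C=O (running total 7).

7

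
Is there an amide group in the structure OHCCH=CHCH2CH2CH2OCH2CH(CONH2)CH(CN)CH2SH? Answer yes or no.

yes

terminal –CHO: carbonyl C bonded to H and C → aldehyde.
C=C double bond → alkene.
C–O–C with sp³ carbons on both sides and no adjacent C=O → ether.
pendant –CONH2: carbonyl C bonded to C and N → amide.
pendant –C≡N: nitrile.
–SH on an sp³ carbon → thiol.
The CH(CONH2) segment supplies the amide: pendant –CONH2: carbonyl C bonded to C and N → amide.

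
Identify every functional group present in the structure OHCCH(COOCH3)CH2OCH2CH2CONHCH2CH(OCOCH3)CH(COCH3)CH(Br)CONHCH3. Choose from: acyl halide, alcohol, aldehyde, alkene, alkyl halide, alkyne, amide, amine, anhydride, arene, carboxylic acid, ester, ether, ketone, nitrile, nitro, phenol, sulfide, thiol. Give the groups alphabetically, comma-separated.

terminal –CHO: carbonyl C bonded to H and C → aldehyde.
pendant –COOCH3: carbonyl C bonded to C and –OCH3 → ester.
C–O–C with sp³ carbons on both sides and no adjacent C=O → ether.
–C(=O)–N– linkage → amide (the N is not an amine).
pendant –OC(=O)CH3: an acyloxy group → ester.
pendant –COCH3: carbonyl C bonded to two carbons → ketone.
halogen on an sp³ carbon → alkyl halide.
–C(=O)NHCH3: carbonyl C bonded to C and to N → amide (the N is not an amine).

aldehyde, alkyl halide, amide, ester, ether, ketone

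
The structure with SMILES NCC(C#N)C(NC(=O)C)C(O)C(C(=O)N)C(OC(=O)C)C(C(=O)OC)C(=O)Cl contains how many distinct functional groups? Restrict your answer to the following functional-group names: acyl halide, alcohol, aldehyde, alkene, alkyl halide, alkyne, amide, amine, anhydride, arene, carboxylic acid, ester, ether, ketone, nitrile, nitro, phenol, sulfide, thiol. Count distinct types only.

Taking each segment in turn:
  H2NCH2: –NH2 on an sp³ carbon with no adjacent C=O → amine.
  CH(CN): pendant –C≡N: nitrile.
  CH(NHCOCH3): pendant –NHC(=O)CH3: N bonded to a carbonyl → amide (not amine).
  CH(OH): –OH on an sp³ carbon → alcohol (secondary).
  CH(CONH2): pendant –CONH2: carbonyl C bonded to C and N → amide.
  CH(OCOCH3): pendant –OC(=O)CH3: an acyloxy group → ester.
  CH(COOCH3): pendant –COOCH3: carbonyl C bonded to C and –OCH3 → ester.
  COCl: –C(=O)Cl: carbonyl C bonded to C and to a halogen → acyl halide (not alkyl halide).
Distinct types present: acyl halide, alcohol, amide, amine, ester, nitrile.

6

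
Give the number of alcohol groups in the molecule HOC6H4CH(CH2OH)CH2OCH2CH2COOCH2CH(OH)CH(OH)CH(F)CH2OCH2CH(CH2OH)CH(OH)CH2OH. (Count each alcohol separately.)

6

Reading the structure from left to right:
  HOC6H4: –OH attached directly to an aromatic ring → phenol (not alcohol); the ring itself is an arene.
  CH(CH2OH): pendant –CH2OH on an sp³ backbone C → alcohol.
  CH2OCH2: C–O–C with sp³ carbons on both sides and no adjacent C=O → ether.
  CH2COOCH2: –C(=O)–O–C with C on the carbonyl side → ester.
  CH(OH): –OH on an sp³ carbon → alcohol (secondary).
  CH(OH): –OH on an sp³ carbon → alcohol (secondary).
  CH(F): halogen on an sp³ carbon → alkyl halide.
  CH2OCH2: C–O–C with sp³ carbons on both sides and no adjacent C=O → ether.
  CH(CH2OH): pendant –CH2OH on an sp³ backbone C → alcohol.
  CH(OH): –OH on an sp³ carbon → alcohol (secondary).
  CH2OH: –OH on an sp³ carbon → alcohol.
Alcohol appears at: CH(CH2OH), CH(OH), CH(OH), CH(CH2OH), CH(OH), CH2OH → 6.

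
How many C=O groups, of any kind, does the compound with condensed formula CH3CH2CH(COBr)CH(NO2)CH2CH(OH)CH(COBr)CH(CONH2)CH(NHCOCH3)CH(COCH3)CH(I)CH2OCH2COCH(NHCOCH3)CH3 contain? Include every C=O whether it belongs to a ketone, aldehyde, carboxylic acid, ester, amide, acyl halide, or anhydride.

CH(COBr): acyl halide, 1 C=O (running total 1).
CH(COBr): acyl halide, 1 C=O (running total 2).
CH(CONH2): amide, 1 C=O (running total 3).
CH(NHCOCH3): amide, 1 C=O (running total 4).
CH(COCH3): ketone, 1 C=O (running total 5).
CO: ketone, 1 C=O (running total 6).
CH(NHCOCH3): amide, 1 C=O (running total 7).

7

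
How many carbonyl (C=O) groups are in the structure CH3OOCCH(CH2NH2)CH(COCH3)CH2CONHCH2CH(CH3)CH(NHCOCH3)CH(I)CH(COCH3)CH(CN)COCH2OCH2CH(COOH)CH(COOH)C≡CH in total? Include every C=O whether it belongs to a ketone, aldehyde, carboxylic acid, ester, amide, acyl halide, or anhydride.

8

CH3OOC: ester, 1 C=O (running total 1).
CH(COCH3): ketone, 1 C=O (running total 2).
CH2CONHCH2: amide, 1 C=O (running total 3).
CH(NHCOCH3): amide, 1 C=O (running total 4).
CH(COCH3): ketone, 1 C=O (running total 5).
CO: ketone, 1 C=O (running total 6).
CH(COOH): carboxylic acid, 1 C=O (running total 7).
CH(COOH): carboxylic acid, 1 C=O (running total 8).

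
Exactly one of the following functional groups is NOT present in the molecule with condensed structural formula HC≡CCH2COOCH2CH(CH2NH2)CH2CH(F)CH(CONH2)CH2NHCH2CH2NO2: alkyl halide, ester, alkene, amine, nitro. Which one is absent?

alkyl halide: present (CH(F) — halogen on an sp³ carbon → alkyl halide).
amine: present (CH(CH2NH2) — pendant –CH2NH2: N on sp³ C, no adjacent C=O → amine).
ester: present (CH2COOCH2 — –C(=O)–O–C with C on the carbonyl side → ester).
nitro: present (CH2NO2 — –NO2 on carbon → nitro group).
alkene: no segment matches this pattern.

alkene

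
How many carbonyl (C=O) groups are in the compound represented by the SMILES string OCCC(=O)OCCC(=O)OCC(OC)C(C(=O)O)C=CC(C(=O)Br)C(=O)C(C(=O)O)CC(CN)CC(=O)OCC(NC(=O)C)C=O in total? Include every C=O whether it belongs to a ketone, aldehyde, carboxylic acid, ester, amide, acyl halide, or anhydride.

9

CH2COOCH2: ester, 1 C=O (running total 1).
CH2COOCH2: ester, 1 C=O (running total 2).
CH(COOH): carboxylic acid, 1 C=O (running total 3).
CH(COBr): acyl halide, 1 C=O (running total 4).
CO: ketone, 1 C=O (running total 5).
CH(COOH): carboxylic acid, 1 C=O (running total 6).
CH2COOCH2: ester, 1 C=O (running total 7).
CH(NHCOCH3): amide, 1 C=O (running total 8).
CHO: aldehyde, 1 C=O (running total 9).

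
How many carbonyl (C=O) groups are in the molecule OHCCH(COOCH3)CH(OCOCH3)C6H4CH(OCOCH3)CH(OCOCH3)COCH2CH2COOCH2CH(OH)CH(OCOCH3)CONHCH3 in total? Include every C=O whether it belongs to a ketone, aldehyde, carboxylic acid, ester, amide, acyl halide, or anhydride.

9

OHC: aldehyde, 1 C=O (running total 1).
CH(COOCH3): ester, 1 C=O (running total 2).
CH(OCOCH3): ester, 1 C=O (running total 3).
CH(OCOCH3): ester, 1 C=O (running total 4).
CH(OCOCH3): ester, 1 C=O (running total 5).
CO: ketone, 1 C=O (running total 6).
CH2COOCH2: ester, 1 C=O (running total 7).
CH(OCOCH3): ester, 1 C=O (running total 8).
CONHCH3: amide, 1 C=O (running total 9).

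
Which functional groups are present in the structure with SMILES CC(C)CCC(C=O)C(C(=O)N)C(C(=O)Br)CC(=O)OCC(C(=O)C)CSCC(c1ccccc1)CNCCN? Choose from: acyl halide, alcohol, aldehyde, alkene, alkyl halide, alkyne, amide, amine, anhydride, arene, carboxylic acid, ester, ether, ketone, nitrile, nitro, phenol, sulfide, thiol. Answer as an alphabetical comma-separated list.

acyl halide, aldehyde, amide, amine, arene, ester, ketone, sulfide

Taking each segment in turn:
  CH(CHO): pendant –CHO: carbonyl C bonded to C and H → aldehyde.
  CH(CONH2): pendant –CONH2: carbonyl C bonded to C and N → amide.
  CH(COBr): pendant –C(=O)X: carbonyl C bonded to C and halogen → acyl halide.
  CH2COOCH2: –C(=O)–O–C with C on the carbonyl side → ester.
  CH(COCH3): pendant –COCH3: carbonyl C bonded to two carbons → ketone.
  CH2SCH2: C–S–C linkage → sulfide (thioether).
  CH(C6H5): pendant –C6H5: benzene ring → arene.
  CH2NHCH2: C–N–C with sp³ carbons and no adjacent C=O → amine (secondary).
  CH2NH2: –NH2 on an sp³ carbon with no adjacent C=O → amine.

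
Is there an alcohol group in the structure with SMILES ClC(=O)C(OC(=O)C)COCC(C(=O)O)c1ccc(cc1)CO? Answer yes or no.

Working along the chain:
  ClCO: –C(=O)Cl: carbonyl C bonded to C and to a halogen → acyl halide (not alkyl halide).
  CH(OCOCH3): pendant –OC(=O)CH3: an acyloxy group → ester.
  CH2OCH2: C–O–C with sp³ carbons on both sides and no adjacent C=O → ether.
  CH(COOH): pendant –COOH: carbonyl C bonded to C and –OH → carboxylic acid.
  C6H4: para-disubstituted benzene ring → arene.
  CH2OH: –OH on an sp³ carbon → alcohol.
The CH2OH segment supplies the alcohol: –OH on an sp³ carbon → alcohol.

yes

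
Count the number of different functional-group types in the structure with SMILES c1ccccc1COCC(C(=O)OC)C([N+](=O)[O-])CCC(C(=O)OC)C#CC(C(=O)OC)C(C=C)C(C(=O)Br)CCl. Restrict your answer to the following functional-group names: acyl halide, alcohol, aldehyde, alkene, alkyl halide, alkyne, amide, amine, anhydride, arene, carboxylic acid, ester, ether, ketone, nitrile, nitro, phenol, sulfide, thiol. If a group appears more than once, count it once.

Taking each segment in turn:
  C6H5: C6H5– phenyl ring → arene.
  CH2OCH2: C–O–C with sp³ carbons on both sides and no adjacent C=O → ether.
  CH(COOCH3): pendant –COOCH3: carbonyl C bonded to C and –OCH3 → ester.
  CH(NO2): –NO2 on an sp³ carbon → nitro (the N=O is not a carbonyl).
  CH(COOCH3): pendant –COOCH3: carbonyl C bonded to C and –OCH3 → ester.
  C≡C: C≡C triple bond → alkyne.
  CH(COOCH3): pendant –COOCH3: carbonyl C bonded to C and –OCH3 → ester.
  CH(CH=CH2): pendant –CH=CH2: C=C double bond → alkene.
  CH(COBr): pendant –C(=O)X: carbonyl C bonded to C and halogen → acyl halide.
  CH2Cl: halogen on an sp³ carbon → alkyl halide.
Distinct types present: acyl halide, alkene, alkyl halide, alkyne, arene, ester, ether, nitro.

8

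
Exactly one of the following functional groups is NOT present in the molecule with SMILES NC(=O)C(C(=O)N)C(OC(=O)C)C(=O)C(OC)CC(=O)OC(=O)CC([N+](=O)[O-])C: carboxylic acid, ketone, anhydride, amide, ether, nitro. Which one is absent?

carboxylic acid

nitro: present (CH(NO2) — –NO2 on an sp³ carbon → nitro (the N=O is not a carbonyl)).
amide: present (H2NCO — –C(=O)NH2: carbonyl C bonded to C and to N → amide (the N is not a separate amine)).
anhydride: present (CH2CO-O-COCH2 — two acyl groups sharing one oxygen, –C(=O)–O–C(=O)– → anhydride).
ether: present (CH(OCH3) — pendant –OCH3: C–O–C with sp³ C, no adjacent C=O → ether).
ketone: present (CO — –C(=O)– with carbon on both sides → ketone).
carboxylic acid: absent. In CH(OCOCH3), the acyl oxygen is bonded to carbon (–O–C), not to H, so this is an ester. In each of H2NCO and CH(CONH2), the carbonyl is bonded to nitrogen, not to –OH; that is an amide.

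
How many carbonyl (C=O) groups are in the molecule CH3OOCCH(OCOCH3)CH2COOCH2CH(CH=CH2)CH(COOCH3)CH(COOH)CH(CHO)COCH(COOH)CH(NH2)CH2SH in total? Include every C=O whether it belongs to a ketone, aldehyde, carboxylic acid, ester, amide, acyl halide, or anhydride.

8

CH3OOC: ester, 1 C=O (running total 1).
CH(OCOCH3): ester, 1 C=O (running total 2).
CH2COOCH2: ester, 1 C=O (running total 3).
CH(COOCH3): ester, 1 C=O (running total 4).
CH(COOH): carboxylic acid, 1 C=O (running total 5).
CH(CHO): aldehyde, 1 C=O (running total 6).
CO: ketone, 1 C=O (running total 7).
CH(COOH): carboxylic acid, 1 C=O (running total 8).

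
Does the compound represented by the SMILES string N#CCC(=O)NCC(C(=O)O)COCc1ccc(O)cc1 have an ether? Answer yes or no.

yes

Taking each segment in turn:
  N≡C: N≡C–: carbon triple-bonded to nitrogen → nitrile.
  CH2CONHCH2: –C(=O)–N– linkage → amide (the N is not an amine).
  CH(COOH): pendant –COOH: carbonyl C bonded to C and –OH → carboxylic acid.
  CH2OCH2: C–O–C with sp³ carbons on both sides and no adjacent C=O → ether.
  C6H4OH: –OH attached directly to an aromatic ring → phenol (not alcohol); the ring itself is an arene.
The CH2OCH2 segment supplies the ether: C–O–C with sp³ carbons on both sides and no adjacent C=O → ether.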